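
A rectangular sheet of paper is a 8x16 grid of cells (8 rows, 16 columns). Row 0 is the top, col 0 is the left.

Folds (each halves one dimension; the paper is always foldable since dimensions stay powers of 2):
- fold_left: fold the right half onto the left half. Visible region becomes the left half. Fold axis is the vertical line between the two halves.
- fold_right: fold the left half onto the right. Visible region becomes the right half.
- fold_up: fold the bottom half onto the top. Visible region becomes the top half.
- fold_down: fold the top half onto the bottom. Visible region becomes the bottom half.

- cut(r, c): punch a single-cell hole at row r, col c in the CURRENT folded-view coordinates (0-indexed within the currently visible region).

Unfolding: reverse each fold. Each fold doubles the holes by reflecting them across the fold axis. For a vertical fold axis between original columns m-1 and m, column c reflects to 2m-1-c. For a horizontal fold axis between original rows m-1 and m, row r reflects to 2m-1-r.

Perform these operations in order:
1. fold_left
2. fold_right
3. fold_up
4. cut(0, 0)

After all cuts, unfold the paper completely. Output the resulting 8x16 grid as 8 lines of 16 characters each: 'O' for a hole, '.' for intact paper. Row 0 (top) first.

Answer: ...OO......OO...
................
................
................
................
................
................
...OO......OO...

Derivation:
Op 1 fold_left: fold axis v@8; visible region now rows[0,8) x cols[0,8) = 8x8
Op 2 fold_right: fold axis v@4; visible region now rows[0,8) x cols[4,8) = 8x4
Op 3 fold_up: fold axis h@4; visible region now rows[0,4) x cols[4,8) = 4x4
Op 4 cut(0, 0): punch at orig (0,4); cuts so far [(0, 4)]; region rows[0,4) x cols[4,8) = 4x4
Unfold 1 (reflect across h@4): 2 holes -> [(0, 4), (7, 4)]
Unfold 2 (reflect across v@4): 4 holes -> [(0, 3), (0, 4), (7, 3), (7, 4)]
Unfold 3 (reflect across v@8): 8 holes -> [(0, 3), (0, 4), (0, 11), (0, 12), (7, 3), (7, 4), (7, 11), (7, 12)]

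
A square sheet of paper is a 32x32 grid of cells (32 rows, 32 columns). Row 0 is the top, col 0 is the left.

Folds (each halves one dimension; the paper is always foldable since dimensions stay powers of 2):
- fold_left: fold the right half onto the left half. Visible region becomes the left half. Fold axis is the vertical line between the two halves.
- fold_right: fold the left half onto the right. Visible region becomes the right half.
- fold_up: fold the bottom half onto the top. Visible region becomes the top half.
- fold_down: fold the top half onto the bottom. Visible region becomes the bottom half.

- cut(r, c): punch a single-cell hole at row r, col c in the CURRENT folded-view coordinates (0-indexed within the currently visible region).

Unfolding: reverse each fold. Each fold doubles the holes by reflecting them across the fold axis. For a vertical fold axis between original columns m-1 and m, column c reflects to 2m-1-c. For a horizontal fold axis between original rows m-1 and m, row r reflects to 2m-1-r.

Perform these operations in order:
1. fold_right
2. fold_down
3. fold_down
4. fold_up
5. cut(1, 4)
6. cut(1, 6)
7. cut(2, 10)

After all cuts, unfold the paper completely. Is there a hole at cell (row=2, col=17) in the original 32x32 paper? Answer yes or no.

Op 1 fold_right: fold axis v@16; visible region now rows[0,32) x cols[16,32) = 32x16
Op 2 fold_down: fold axis h@16; visible region now rows[16,32) x cols[16,32) = 16x16
Op 3 fold_down: fold axis h@24; visible region now rows[24,32) x cols[16,32) = 8x16
Op 4 fold_up: fold axis h@28; visible region now rows[24,28) x cols[16,32) = 4x16
Op 5 cut(1, 4): punch at orig (25,20); cuts so far [(25, 20)]; region rows[24,28) x cols[16,32) = 4x16
Op 6 cut(1, 6): punch at orig (25,22); cuts so far [(25, 20), (25, 22)]; region rows[24,28) x cols[16,32) = 4x16
Op 7 cut(2, 10): punch at orig (26,26); cuts so far [(25, 20), (25, 22), (26, 26)]; region rows[24,28) x cols[16,32) = 4x16
Unfold 1 (reflect across h@28): 6 holes -> [(25, 20), (25, 22), (26, 26), (29, 26), (30, 20), (30, 22)]
Unfold 2 (reflect across h@24): 12 holes -> [(17, 20), (17, 22), (18, 26), (21, 26), (22, 20), (22, 22), (25, 20), (25, 22), (26, 26), (29, 26), (30, 20), (30, 22)]
Unfold 3 (reflect across h@16): 24 holes -> [(1, 20), (1, 22), (2, 26), (5, 26), (6, 20), (6, 22), (9, 20), (9, 22), (10, 26), (13, 26), (14, 20), (14, 22), (17, 20), (17, 22), (18, 26), (21, 26), (22, 20), (22, 22), (25, 20), (25, 22), (26, 26), (29, 26), (30, 20), (30, 22)]
Unfold 4 (reflect across v@16): 48 holes -> [(1, 9), (1, 11), (1, 20), (1, 22), (2, 5), (2, 26), (5, 5), (5, 26), (6, 9), (6, 11), (6, 20), (6, 22), (9, 9), (9, 11), (9, 20), (9, 22), (10, 5), (10, 26), (13, 5), (13, 26), (14, 9), (14, 11), (14, 20), (14, 22), (17, 9), (17, 11), (17, 20), (17, 22), (18, 5), (18, 26), (21, 5), (21, 26), (22, 9), (22, 11), (22, 20), (22, 22), (25, 9), (25, 11), (25, 20), (25, 22), (26, 5), (26, 26), (29, 5), (29, 26), (30, 9), (30, 11), (30, 20), (30, 22)]
Holes: [(1, 9), (1, 11), (1, 20), (1, 22), (2, 5), (2, 26), (5, 5), (5, 26), (6, 9), (6, 11), (6, 20), (6, 22), (9, 9), (9, 11), (9, 20), (9, 22), (10, 5), (10, 26), (13, 5), (13, 26), (14, 9), (14, 11), (14, 20), (14, 22), (17, 9), (17, 11), (17, 20), (17, 22), (18, 5), (18, 26), (21, 5), (21, 26), (22, 9), (22, 11), (22, 20), (22, 22), (25, 9), (25, 11), (25, 20), (25, 22), (26, 5), (26, 26), (29, 5), (29, 26), (30, 9), (30, 11), (30, 20), (30, 22)]

Answer: no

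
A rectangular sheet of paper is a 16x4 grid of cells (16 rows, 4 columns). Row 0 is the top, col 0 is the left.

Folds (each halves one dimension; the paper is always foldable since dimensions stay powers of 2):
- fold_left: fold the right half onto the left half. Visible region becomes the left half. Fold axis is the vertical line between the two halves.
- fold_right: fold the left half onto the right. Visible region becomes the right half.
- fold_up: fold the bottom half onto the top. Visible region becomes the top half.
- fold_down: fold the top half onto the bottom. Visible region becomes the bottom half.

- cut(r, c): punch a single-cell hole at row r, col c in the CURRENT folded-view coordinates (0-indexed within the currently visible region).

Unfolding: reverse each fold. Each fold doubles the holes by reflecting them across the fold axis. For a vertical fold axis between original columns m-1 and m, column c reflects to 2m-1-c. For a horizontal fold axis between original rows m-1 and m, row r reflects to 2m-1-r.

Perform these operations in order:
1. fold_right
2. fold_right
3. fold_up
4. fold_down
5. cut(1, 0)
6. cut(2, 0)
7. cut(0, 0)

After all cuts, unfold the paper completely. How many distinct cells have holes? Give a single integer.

Answer: 48

Derivation:
Op 1 fold_right: fold axis v@2; visible region now rows[0,16) x cols[2,4) = 16x2
Op 2 fold_right: fold axis v@3; visible region now rows[0,16) x cols[3,4) = 16x1
Op 3 fold_up: fold axis h@8; visible region now rows[0,8) x cols[3,4) = 8x1
Op 4 fold_down: fold axis h@4; visible region now rows[4,8) x cols[3,4) = 4x1
Op 5 cut(1, 0): punch at orig (5,3); cuts so far [(5, 3)]; region rows[4,8) x cols[3,4) = 4x1
Op 6 cut(2, 0): punch at orig (6,3); cuts so far [(5, 3), (6, 3)]; region rows[4,8) x cols[3,4) = 4x1
Op 7 cut(0, 0): punch at orig (4,3); cuts so far [(4, 3), (5, 3), (6, 3)]; region rows[4,8) x cols[3,4) = 4x1
Unfold 1 (reflect across h@4): 6 holes -> [(1, 3), (2, 3), (3, 3), (4, 3), (5, 3), (6, 3)]
Unfold 2 (reflect across h@8): 12 holes -> [(1, 3), (2, 3), (3, 3), (4, 3), (5, 3), (6, 3), (9, 3), (10, 3), (11, 3), (12, 3), (13, 3), (14, 3)]
Unfold 3 (reflect across v@3): 24 holes -> [(1, 2), (1, 3), (2, 2), (2, 3), (3, 2), (3, 3), (4, 2), (4, 3), (5, 2), (5, 3), (6, 2), (6, 3), (9, 2), (9, 3), (10, 2), (10, 3), (11, 2), (11, 3), (12, 2), (12, 3), (13, 2), (13, 3), (14, 2), (14, 3)]
Unfold 4 (reflect across v@2): 48 holes -> [(1, 0), (1, 1), (1, 2), (1, 3), (2, 0), (2, 1), (2, 2), (2, 3), (3, 0), (3, 1), (3, 2), (3, 3), (4, 0), (4, 1), (4, 2), (4, 3), (5, 0), (5, 1), (5, 2), (5, 3), (6, 0), (6, 1), (6, 2), (6, 3), (9, 0), (9, 1), (9, 2), (9, 3), (10, 0), (10, 1), (10, 2), (10, 3), (11, 0), (11, 1), (11, 2), (11, 3), (12, 0), (12, 1), (12, 2), (12, 3), (13, 0), (13, 1), (13, 2), (13, 3), (14, 0), (14, 1), (14, 2), (14, 3)]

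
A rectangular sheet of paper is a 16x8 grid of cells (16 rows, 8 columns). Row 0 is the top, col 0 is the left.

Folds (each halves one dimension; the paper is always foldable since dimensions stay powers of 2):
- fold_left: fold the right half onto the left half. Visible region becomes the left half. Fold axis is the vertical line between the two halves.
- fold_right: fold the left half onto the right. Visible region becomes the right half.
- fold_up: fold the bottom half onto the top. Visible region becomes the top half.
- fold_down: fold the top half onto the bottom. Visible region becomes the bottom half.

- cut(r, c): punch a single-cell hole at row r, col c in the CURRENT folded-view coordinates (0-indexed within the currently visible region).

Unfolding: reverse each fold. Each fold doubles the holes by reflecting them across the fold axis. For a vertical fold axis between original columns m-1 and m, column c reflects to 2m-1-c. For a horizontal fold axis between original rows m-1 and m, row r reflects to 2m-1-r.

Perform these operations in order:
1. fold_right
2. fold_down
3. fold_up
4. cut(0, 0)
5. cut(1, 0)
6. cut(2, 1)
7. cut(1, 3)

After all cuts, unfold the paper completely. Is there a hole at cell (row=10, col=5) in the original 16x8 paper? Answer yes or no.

Op 1 fold_right: fold axis v@4; visible region now rows[0,16) x cols[4,8) = 16x4
Op 2 fold_down: fold axis h@8; visible region now rows[8,16) x cols[4,8) = 8x4
Op 3 fold_up: fold axis h@12; visible region now rows[8,12) x cols[4,8) = 4x4
Op 4 cut(0, 0): punch at orig (8,4); cuts so far [(8, 4)]; region rows[8,12) x cols[4,8) = 4x4
Op 5 cut(1, 0): punch at orig (9,4); cuts so far [(8, 4), (9, 4)]; region rows[8,12) x cols[4,8) = 4x4
Op 6 cut(2, 1): punch at orig (10,5); cuts so far [(8, 4), (9, 4), (10, 5)]; region rows[8,12) x cols[4,8) = 4x4
Op 7 cut(1, 3): punch at orig (9,7); cuts so far [(8, 4), (9, 4), (9, 7), (10, 5)]; region rows[8,12) x cols[4,8) = 4x4
Unfold 1 (reflect across h@12): 8 holes -> [(8, 4), (9, 4), (9, 7), (10, 5), (13, 5), (14, 4), (14, 7), (15, 4)]
Unfold 2 (reflect across h@8): 16 holes -> [(0, 4), (1, 4), (1, 7), (2, 5), (5, 5), (6, 4), (6, 7), (7, 4), (8, 4), (9, 4), (9, 7), (10, 5), (13, 5), (14, 4), (14, 7), (15, 4)]
Unfold 3 (reflect across v@4): 32 holes -> [(0, 3), (0, 4), (1, 0), (1, 3), (1, 4), (1, 7), (2, 2), (2, 5), (5, 2), (5, 5), (6, 0), (6, 3), (6, 4), (6, 7), (7, 3), (7, 4), (8, 3), (8, 4), (9, 0), (9, 3), (9, 4), (9, 7), (10, 2), (10, 5), (13, 2), (13, 5), (14, 0), (14, 3), (14, 4), (14, 7), (15, 3), (15, 4)]
Holes: [(0, 3), (0, 4), (1, 0), (1, 3), (1, 4), (1, 7), (2, 2), (2, 5), (5, 2), (5, 5), (6, 0), (6, 3), (6, 4), (6, 7), (7, 3), (7, 4), (8, 3), (8, 4), (9, 0), (9, 3), (9, 4), (9, 7), (10, 2), (10, 5), (13, 2), (13, 5), (14, 0), (14, 3), (14, 4), (14, 7), (15, 3), (15, 4)]

Answer: yes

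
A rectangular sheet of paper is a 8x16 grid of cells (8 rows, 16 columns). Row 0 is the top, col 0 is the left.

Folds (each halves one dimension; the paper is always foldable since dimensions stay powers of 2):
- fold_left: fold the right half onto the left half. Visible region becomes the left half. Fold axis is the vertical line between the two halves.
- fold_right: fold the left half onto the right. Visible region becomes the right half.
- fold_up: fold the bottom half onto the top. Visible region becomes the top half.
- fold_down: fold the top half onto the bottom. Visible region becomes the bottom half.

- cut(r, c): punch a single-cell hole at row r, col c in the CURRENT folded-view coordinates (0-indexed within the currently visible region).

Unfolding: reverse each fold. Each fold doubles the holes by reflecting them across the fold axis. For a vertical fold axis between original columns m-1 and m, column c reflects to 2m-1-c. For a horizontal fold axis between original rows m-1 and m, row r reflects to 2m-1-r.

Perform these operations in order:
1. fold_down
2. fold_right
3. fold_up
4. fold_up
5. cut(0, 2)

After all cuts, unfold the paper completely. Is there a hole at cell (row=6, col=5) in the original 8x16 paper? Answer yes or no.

Op 1 fold_down: fold axis h@4; visible region now rows[4,8) x cols[0,16) = 4x16
Op 2 fold_right: fold axis v@8; visible region now rows[4,8) x cols[8,16) = 4x8
Op 3 fold_up: fold axis h@6; visible region now rows[4,6) x cols[8,16) = 2x8
Op 4 fold_up: fold axis h@5; visible region now rows[4,5) x cols[8,16) = 1x8
Op 5 cut(0, 2): punch at orig (4,10); cuts so far [(4, 10)]; region rows[4,5) x cols[8,16) = 1x8
Unfold 1 (reflect across h@5): 2 holes -> [(4, 10), (5, 10)]
Unfold 2 (reflect across h@6): 4 holes -> [(4, 10), (5, 10), (6, 10), (7, 10)]
Unfold 3 (reflect across v@8): 8 holes -> [(4, 5), (4, 10), (5, 5), (5, 10), (6, 5), (6, 10), (7, 5), (7, 10)]
Unfold 4 (reflect across h@4): 16 holes -> [(0, 5), (0, 10), (1, 5), (1, 10), (2, 5), (2, 10), (3, 5), (3, 10), (4, 5), (4, 10), (5, 5), (5, 10), (6, 5), (6, 10), (7, 5), (7, 10)]
Holes: [(0, 5), (0, 10), (1, 5), (1, 10), (2, 5), (2, 10), (3, 5), (3, 10), (4, 5), (4, 10), (5, 5), (5, 10), (6, 5), (6, 10), (7, 5), (7, 10)]

Answer: yes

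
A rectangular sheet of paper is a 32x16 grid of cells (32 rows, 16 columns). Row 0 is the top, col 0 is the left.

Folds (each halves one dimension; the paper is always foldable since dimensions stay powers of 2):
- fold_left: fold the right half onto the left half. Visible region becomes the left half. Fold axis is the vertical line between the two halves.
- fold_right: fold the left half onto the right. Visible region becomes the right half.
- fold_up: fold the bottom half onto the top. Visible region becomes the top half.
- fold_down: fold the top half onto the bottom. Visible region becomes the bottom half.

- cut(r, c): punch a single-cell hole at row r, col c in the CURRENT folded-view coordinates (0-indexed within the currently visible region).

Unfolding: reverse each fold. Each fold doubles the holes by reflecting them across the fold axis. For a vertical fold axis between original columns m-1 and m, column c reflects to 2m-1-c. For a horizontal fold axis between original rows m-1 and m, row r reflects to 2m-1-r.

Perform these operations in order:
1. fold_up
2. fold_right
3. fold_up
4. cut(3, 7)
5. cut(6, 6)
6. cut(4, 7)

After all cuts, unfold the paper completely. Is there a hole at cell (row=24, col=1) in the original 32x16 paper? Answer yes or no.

Op 1 fold_up: fold axis h@16; visible region now rows[0,16) x cols[0,16) = 16x16
Op 2 fold_right: fold axis v@8; visible region now rows[0,16) x cols[8,16) = 16x8
Op 3 fold_up: fold axis h@8; visible region now rows[0,8) x cols[8,16) = 8x8
Op 4 cut(3, 7): punch at orig (3,15); cuts so far [(3, 15)]; region rows[0,8) x cols[8,16) = 8x8
Op 5 cut(6, 6): punch at orig (6,14); cuts so far [(3, 15), (6, 14)]; region rows[0,8) x cols[8,16) = 8x8
Op 6 cut(4, 7): punch at orig (4,15); cuts so far [(3, 15), (4, 15), (6, 14)]; region rows[0,8) x cols[8,16) = 8x8
Unfold 1 (reflect across h@8): 6 holes -> [(3, 15), (4, 15), (6, 14), (9, 14), (11, 15), (12, 15)]
Unfold 2 (reflect across v@8): 12 holes -> [(3, 0), (3, 15), (4, 0), (4, 15), (6, 1), (6, 14), (9, 1), (9, 14), (11, 0), (11, 15), (12, 0), (12, 15)]
Unfold 3 (reflect across h@16): 24 holes -> [(3, 0), (3, 15), (4, 0), (4, 15), (6, 1), (6, 14), (9, 1), (9, 14), (11, 0), (11, 15), (12, 0), (12, 15), (19, 0), (19, 15), (20, 0), (20, 15), (22, 1), (22, 14), (25, 1), (25, 14), (27, 0), (27, 15), (28, 0), (28, 15)]
Holes: [(3, 0), (3, 15), (4, 0), (4, 15), (6, 1), (6, 14), (9, 1), (9, 14), (11, 0), (11, 15), (12, 0), (12, 15), (19, 0), (19, 15), (20, 0), (20, 15), (22, 1), (22, 14), (25, 1), (25, 14), (27, 0), (27, 15), (28, 0), (28, 15)]

Answer: no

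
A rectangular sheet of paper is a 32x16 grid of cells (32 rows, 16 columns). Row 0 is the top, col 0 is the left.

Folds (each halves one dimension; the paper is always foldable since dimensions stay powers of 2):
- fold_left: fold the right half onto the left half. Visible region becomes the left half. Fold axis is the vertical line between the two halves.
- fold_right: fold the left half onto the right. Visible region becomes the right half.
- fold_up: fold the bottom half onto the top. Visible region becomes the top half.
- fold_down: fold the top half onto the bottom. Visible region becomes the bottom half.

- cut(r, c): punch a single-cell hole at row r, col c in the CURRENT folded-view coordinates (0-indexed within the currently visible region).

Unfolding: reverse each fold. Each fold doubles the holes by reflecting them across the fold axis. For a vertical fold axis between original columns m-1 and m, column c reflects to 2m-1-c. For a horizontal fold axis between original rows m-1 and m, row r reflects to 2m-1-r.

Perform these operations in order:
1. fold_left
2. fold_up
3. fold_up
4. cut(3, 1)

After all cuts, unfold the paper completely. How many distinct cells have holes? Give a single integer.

Op 1 fold_left: fold axis v@8; visible region now rows[0,32) x cols[0,8) = 32x8
Op 2 fold_up: fold axis h@16; visible region now rows[0,16) x cols[0,8) = 16x8
Op 3 fold_up: fold axis h@8; visible region now rows[0,8) x cols[0,8) = 8x8
Op 4 cut(3, 1): punch at orig (3,1); cuts so far [(3, 1)]; region rows[0,8) x cols[0,8) = 8x8
Unfold 1 (reflect across h@8): 2 holes -> [(3, 1), (12, 1)]
Unfold 2 (reflect across h@16): 4 holes -> [(3, 1), (12, 1), (19, 1), (28, 1)]
Unfold 3 (reflect across v@8): 8 holes -> [(3, 1), (3, 14), (12, 1), (12, 14), (19, 1), (19, 14), (28, 1), (28, 14)]

Answer: 8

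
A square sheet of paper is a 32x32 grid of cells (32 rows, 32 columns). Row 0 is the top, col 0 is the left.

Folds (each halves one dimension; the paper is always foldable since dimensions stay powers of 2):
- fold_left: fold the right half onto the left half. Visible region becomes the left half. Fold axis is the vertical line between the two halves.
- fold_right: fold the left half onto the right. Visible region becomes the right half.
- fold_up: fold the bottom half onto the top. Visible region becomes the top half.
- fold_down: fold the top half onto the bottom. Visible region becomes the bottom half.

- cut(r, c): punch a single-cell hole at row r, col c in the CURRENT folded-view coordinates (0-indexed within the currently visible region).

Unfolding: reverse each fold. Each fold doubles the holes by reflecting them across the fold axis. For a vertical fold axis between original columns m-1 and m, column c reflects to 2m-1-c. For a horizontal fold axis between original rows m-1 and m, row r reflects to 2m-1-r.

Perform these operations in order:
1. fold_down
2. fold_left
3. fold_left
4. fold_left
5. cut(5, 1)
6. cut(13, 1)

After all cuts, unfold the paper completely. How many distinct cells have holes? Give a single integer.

Op 1 fold_down: fold axis h@16; visible region now rows[16,32) x cols[0,32) = 16x32
Op 2 fold_left: fold axis v@16; visible region now rows[16,32) x cols[0,16) = 16x16
Op 3 fold_left: fold axis v@8; visible region now rows[16,32) x cols[0,8) = 16x8
Op 4 fold_left: fold axis v@4; visible region now rows[16,32) x cols[0,4) = 16x4
Op 5 cut(5, 1): punch at orig (21,1); cuts so far [(21, 1)]; region rows[16,32) x cols[0,4) = 16x4
Op 6 cut(13, 1): punch at orig (29,1); cuts so far [(21, 1), (29, 1)]; region rows[16,32) x cols[0,4) = 16x4
Unfold 1 (reflect across v@4): 4 holes -> [(21, 1), (21, 6), (29, 1), (29, 6)]
Unfold 2 (reflect across v@8): 8 holes -> [(21, 1), (21, 6), (21, 9), (21, 14), (29, 1), (29, 6), (29, 9), (29, 14)]
Unfold 3 (reflect across v@16): 16 holes -> [(21, 1), (21, 6), (21, 9), (21, 14), (21, 17), (21, 22), (21, 25), (21, 30), (29, 1), (29, 6), (29, 9), (29, 14), (29, 17), (29, 22), (29, 25), (29, 30)]
Unfold 4 (reflect across h@16): 32 holes -> [(2, 1), (2, 6), (2, 9), (2, 14), (2, 17), (2, 22), (2, 25), (2, 30), (10, 1), (10, 6), (10, 9), (10, 14), (10, 17), (10, 22), (10, 25), (10, 30), (21, 1), (21, 6), (21, 9), (21, 14), (21, 17), (21, 22), (21, 25), (21, 30), (29, 1), (29, 6), (29, 9), (29, 14), (29, 17), (29, 22), (29, 25), (29, 30)]

Answer: 32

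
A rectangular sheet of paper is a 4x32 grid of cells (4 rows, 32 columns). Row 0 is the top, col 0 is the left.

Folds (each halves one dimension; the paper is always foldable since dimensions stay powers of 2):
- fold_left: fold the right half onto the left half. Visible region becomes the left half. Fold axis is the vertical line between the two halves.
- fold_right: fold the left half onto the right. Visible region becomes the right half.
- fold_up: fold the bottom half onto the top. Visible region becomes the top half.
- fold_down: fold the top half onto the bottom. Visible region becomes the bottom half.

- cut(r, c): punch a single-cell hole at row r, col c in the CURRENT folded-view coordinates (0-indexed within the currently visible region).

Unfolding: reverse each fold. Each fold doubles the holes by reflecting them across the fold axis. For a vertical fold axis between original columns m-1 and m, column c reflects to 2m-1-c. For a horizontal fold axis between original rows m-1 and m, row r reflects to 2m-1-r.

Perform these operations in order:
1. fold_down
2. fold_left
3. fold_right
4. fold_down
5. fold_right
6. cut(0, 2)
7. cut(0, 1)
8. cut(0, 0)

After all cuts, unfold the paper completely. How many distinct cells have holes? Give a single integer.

Op 1 fold_down: fold axis h@2; visible region now rows[2,4) x cols[0,32) = 2x32
Op 2 fold_left: fold axis v@16; visible region now rows[2,4) x cols[0,16) = 2x16
Op 3 fold_right: fold axis v@8; visible region now rows[2,4) x cols[8,16) = 2x8
Op 4 fold_down: fold axis h@3; visible region now rows[3,4) x cols[8,16) = 1x8
Op 5 fold_right: fold axis v@12; visible region now rows[3,4) x cols[12,16) = 1x4
Op 6 cut(0, 2): punch at orig (3,14); cuts so far [(3, 14)]; region rows[3,4) x cols[12,16) = 1x4
Op 7 cut(0, 1): punch at orig (3,13); cuts so far [(3, 13), (3, 14)]; region rows[3,4) x cols[12,16) = 1x4
Op 8 cut(0, 0): punch at orig (3,12); cuts so far [(3, 12), (3, 13), (3, 14)]; region rows[3,4) x cols[12,16) = 1x4
Unfold 1 (reflect across v@12): 6 holes -> [(3, 9), (3, 10), (3, 11), (3, 12), (3, 13), (3, 14)]
Unfold 2 (reflect across h@3): 12 holes -> [(2, 9), (2, 10), (2, 11), (2, 12), (2, 13), (2, 14), (3, 9), (3, 10), (3, 11), (3, 12), (3, 13), (3, 14)]
Unfold 3 (reflect across v@8): 24 holes -> [(2, 1), (2, 2), (2, 3), (2, 4), (2, 5), (2, 6), (2, 9), (2, 10), (2, 11), (2, 12), (2, 13), (2, 14), (3, 1), (3, 2), (3, 3), (3, 4), (3, 5), (3, 6), (3, 9), (3, 10), (3, 11), (3, 12), (3, 13), (3, 14)]
Unfold 4 (reflect across v@16): 48 holes -> [(2, 1), (2, 2), (2, 3), (2, 4), (2, 5), (2, 6), (2, 9), (2, 10), (2, 11), (2, 12), (2, 13), (2, 14), (2, 17), (2, 18), (2, 19), (2, 20), (2, 21), (2, 22), (2, 25), (2, 26), (2, 27), (2, 28), (2, 29), (2, 30), (3, 1), (3, 2), (3, 3), (3, 4), (3, 5), (3, 6), (3, 9), (3, 10), (3, 11), (3, 12), (3, 13), (3, 14), (3, 17), (3, 18), (3, 19), (3, 20), (3, 21), (3, 22), (3, 25), (3, 26), (3, 27), (3, 28), (3, 29), (3, 30)]
Unfold 5 (reflect across h@2): 96 holes -> [(0, 1), (0, 2), (0, 3), (0, 4), (0, 5), (0, 6), (0, 9), (0, 10), (0, 11), (0, 12), (0, 13), (0, 14), (0, 17), (0, 18), (0, 19), (0, 20), (0, 21), (0, 22), (0, 25), (0, 26), (0, 27), (0, 28), (0, 29), (0, 30), (1, 1), (1, 2), (1, 3), (1, 4), (1, 5), (1, 6), (1, 9), (1, 10), (1, 11), (1, 12), (1, 13), (1, 14), (1, 17), (1, 18), (1, 19), (1, 20), (1, 21), (1, 22), (1, 25), (1, 26), (1, 27), (1, 28), (1, 29), (1, 30), (2, 1), (2, 2), (2, 3), (2, 4), (2, 5), (2, 6), (2, 9), (2, 10), (2, 11), (2, 12), (2, 13), (2, 14), (2, 17), (2, 18), (2, 19), (2, 20), (2, 21), (2, 22), (2, 25), (2, 26), (2, 27), (2, 28), (2, 29), (2, 30), (3, 1), (3, 2), (3, 3), (3, 4), (3, 5), (3, 6), (3, 9), (3, 10), (3, 11), (3, 12), (3, 13), (3, 14), (3, 17), (3, 18), (3, 19), (3, 20), (3, 21), (3, 22), (3, 25), (3, 26), (3, 27), (3, 28), (3, 29), (3, 30)]

Answer: 96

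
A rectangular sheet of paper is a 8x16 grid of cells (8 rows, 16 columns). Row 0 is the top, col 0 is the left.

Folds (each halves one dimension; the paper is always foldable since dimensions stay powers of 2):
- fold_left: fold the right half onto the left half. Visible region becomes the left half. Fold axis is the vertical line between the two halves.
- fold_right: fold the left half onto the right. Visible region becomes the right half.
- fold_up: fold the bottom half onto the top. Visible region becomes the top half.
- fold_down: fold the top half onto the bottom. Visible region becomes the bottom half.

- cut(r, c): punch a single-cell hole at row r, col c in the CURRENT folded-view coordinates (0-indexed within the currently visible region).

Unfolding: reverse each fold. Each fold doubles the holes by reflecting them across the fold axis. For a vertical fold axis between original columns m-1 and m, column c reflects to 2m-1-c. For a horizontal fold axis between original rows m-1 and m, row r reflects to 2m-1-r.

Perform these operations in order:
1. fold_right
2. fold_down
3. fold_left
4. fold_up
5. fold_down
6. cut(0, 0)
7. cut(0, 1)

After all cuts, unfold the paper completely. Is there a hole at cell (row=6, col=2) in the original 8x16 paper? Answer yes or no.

Answer: no

Derivation:
Op 1 fold_right: fold axis v@8; visible region now rows[0,8) x cols[8,16) = 8x8
Op 2 fold_down: fold axis h@4; visible region now rows[4,8) x cols[8,16) = 4x8
Op 3 fold_left: fold axis v@12; visible region now rows[4,8) x cols[8,12) = 4x4
Op 4 fold_up: fold axis h@6; visible region now rows[4,6) x cols[8,12) = 2x4
Op 5 fold_down: fold axis h@5; visible region now rows[5,6) x cols[8,12) = 1x4
Op 6 cut(0, 0): punch at orig (5,8); cuts so far [(5, 8)]; region rows[5,6) x cols[8,12) = 1x4
Op 7 cut(0, 1): punch at orig (5,9); cuts so far [(5, 8), (5, 9)]; region rows[5,6) x cols[8,12) = 1x4
Unfold 1 (reflect across h@5): 4 holes -> [(4, 8), (4, 9), (5, 8), (5, 9)]
Unfold 2 (reflect across h@6): 8 holes -> [(4, 8), (4, 9), (5, 8), (5, 9), (6, 8), (6, 9), (7, 8), (7, 9)]
Unfold 3 (reflect across v@12): 16 holes -> [(4, 8), (4, 9), (4, 14), (4, 15), (5, 8), (5, 9), (5, 14), (5, 15), (6, 8), (6, 9), (6, 14), (6, 15), (7, 8), (7, 9), (7, 14), (7, 15)]
Unfold 4 (reflect across h@4): 32 holes -> [(0, 8), (0, 9), (0, 14), (0, 15), (1, 8), (1, 9), (1, 14), (1, 15), (2, 8), (2, 9), (2, 14), (2, 15), (3, 8), (3, 9), (3, 14), (3, 15), (4, 8), (4, 9), (4, 14), (4, 15), (5, 8), (5, 9), (5, 14), (5, 15), (6, 8), (6, 9), (6, 14), (6, 15), (7, 8), (7, 9), (7, 14), (7, 15)]
Unfold 5 (reflect across v@8): 64 holes -> [(0, 0), (0, 1), (0, 6), (0, 7), (0, 8), (0, 9), (0, 14), (0, 15), (1, 0), (1, 1), (1, 6), (1, 7), (1, 8), (1, 9), (1, 14), (1, 15), (2, 0), (2, 1), (2, 6), (2, 7), (2, 8), (2, 9), (2, 14), (2, 15), (3, 0), (3, 1), (3, 6), (3, 7), (3, 8), (3, 9), (3, 14), (3, 15), (4, 0), (4, 1), (4, 6), (4, 7), (4, 8), (4, 9), (4, 14), (4, 15), (5, 0), (5, 1), (5, 6), (5, 7), (5, 8), (5, 9), (5, 14), (5, 15), (6, 0), (6, 1), (6, 6), (6, 7), (6, 8), (6, 9), (6, 14), (6, 15), (7, 0), (7, 1), (7, 6), (7, 7), (7, 8), (7, 9), (7, 14), (7, 15)]
Holes: [(0, 0), (0, 1), (0, 6), (0, 7), (0, 8), (0, 9), (0, 14), (0, 15), (1, 0), (1, 1), (1, 6), (1, 7), (1, 8), (1, 9), (1, 14), (1, 15), (2, 0), (2, 1), (2, 6), (2, 7), (2, 8), (2, 9), (2, 14), (2, 15), (3, 0), (3, 1), (3, 6), (3, 7), (3, 8), (3, 9), (3, 14), (3, 15), (4, 0), (4, 1), (4, 6), (4, 7), (4, 8), (4, 9), (4, 14), (4, 15), (5, 0), (5, 1), (5, 6), (5, 7), (5, 8), (5, 9), (5, 14), (5, 15), (6, 0), (6, 1), (6, 6), (6, 7), (6, 8), (6, 9), (6, 14), (6, 15), (7, 0), (7, 1), (7, 6), (7, 7), (7, 8), (7, 9), (7, 14), (7, 15)]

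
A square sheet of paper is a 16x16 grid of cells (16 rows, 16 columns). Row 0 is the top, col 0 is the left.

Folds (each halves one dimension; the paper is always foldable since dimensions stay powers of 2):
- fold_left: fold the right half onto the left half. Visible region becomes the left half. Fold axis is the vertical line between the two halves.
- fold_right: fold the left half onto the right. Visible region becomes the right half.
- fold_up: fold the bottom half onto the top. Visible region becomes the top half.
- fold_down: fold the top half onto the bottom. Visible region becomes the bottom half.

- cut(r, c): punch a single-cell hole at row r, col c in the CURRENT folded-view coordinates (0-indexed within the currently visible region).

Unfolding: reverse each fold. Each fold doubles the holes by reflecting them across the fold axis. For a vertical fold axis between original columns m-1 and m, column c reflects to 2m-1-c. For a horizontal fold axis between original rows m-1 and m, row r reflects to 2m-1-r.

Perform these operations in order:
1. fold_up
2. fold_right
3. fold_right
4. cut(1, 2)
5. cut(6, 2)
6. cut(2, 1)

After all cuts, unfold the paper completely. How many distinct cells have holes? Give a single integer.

Op 1 fold_up: fold axis h@8; visible region now rows[0,8) x cols[0,16) = 8x16
Op 2 fold_right: fold axis v@8; visible region now rows[0,8) x cols[8,16) = 8x8
Op 3 fold_right: fold axis v@12; visible region now rows[0,8) x cols[12,16) = 8x4
Op 4 cut(1, 2): punch at orig (1,14); cuts so far [(1, 14)]; region rows[0,8) x cols[12,16) = 8x4
Op 5 cut(6, 2): punch at orig (6,14); cuts so far [(1, 14), (6, 14)]; region rows[0,8) x cols[12,16) = 8x4
Op 6 cut(2, 1): punch at orig (2,13); cuts so far [(1, 14), (2, 13), (6, 14)]; region rows[0,8) x cols[12,16) = 8x4
Unfold 1 (reflect across v@12): 6 holes -> [(1, 9), (1, 14), (2, 10), (2, 13), (6, 9), (6, 14)]
Unfold 2 (reflect across v@8): 12 holes -> [(1, 1), (1, 6), (1, 9), (1, 14), (2, 2), (2, 5), (2, 10), (2, 13), (6, 1), (6, 6), (6, 9), (6, 14)]
Unfold 3 (reflect across h@8): 24 holes -> [(1, 1), (1, 6), (1, 9), (1, 14), (2, 2), (2, 5), (2, 10), (2, 13), (6, 1), (6, 6), (6, 9), (6, 14), (9, 1), (9, 6), (9, 9), (9, 14), (13, 2), (13, 5), (13, 10), (13, 13), (14, 1), (14, 6), (14, 9), (14, 14)]

Answer: 24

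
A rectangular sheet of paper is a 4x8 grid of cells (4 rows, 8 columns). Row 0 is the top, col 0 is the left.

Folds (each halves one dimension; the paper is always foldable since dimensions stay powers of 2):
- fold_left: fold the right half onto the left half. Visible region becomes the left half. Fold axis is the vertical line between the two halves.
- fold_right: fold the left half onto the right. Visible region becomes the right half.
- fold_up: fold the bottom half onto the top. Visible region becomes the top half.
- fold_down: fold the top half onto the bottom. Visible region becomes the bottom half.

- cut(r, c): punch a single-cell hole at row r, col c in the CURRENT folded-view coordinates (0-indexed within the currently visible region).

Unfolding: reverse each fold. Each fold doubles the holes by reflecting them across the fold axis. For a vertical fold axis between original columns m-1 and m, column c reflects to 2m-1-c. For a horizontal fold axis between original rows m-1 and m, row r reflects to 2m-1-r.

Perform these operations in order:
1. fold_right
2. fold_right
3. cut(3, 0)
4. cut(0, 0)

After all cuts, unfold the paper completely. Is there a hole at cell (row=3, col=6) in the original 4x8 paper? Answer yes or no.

Op 1 fold_right: fold axis v@4; visible region now rows[0,4) x cols[4,8) = 4x4
Op 2 fold_right: fold axis v@6; visible region now rows[0,4) x cols[6,8) = 4x2
Op 3 cut(3, 0): punch at orig (3,6); cuts so far [(3, 6)]; region rows[0,4) x cols[6,8) = 4x2
Op 4 cut(0, 0): punch at orig (0,6); cuts so far [(0, 6), (3, 6)]; region rows[0,4) x cols[6,8) = 4x2
Unfold 1 (reflect across v@6): 4 holes -> [(0, 5), (0, 6), (3, 5), (3, 6)]
Unfold 2 (reflect across v@4): 8 holes -> [(0, 1), (0, 2), (0, 5), (0, 6), (3, 1), (3, 2), (3, 5), (3, 6)]
Holes: [(0, 1), (0, 2), (0, 5), (0, 6), (3, 1), (3, 2), (3, 5), (3, 6)]

Answer: yes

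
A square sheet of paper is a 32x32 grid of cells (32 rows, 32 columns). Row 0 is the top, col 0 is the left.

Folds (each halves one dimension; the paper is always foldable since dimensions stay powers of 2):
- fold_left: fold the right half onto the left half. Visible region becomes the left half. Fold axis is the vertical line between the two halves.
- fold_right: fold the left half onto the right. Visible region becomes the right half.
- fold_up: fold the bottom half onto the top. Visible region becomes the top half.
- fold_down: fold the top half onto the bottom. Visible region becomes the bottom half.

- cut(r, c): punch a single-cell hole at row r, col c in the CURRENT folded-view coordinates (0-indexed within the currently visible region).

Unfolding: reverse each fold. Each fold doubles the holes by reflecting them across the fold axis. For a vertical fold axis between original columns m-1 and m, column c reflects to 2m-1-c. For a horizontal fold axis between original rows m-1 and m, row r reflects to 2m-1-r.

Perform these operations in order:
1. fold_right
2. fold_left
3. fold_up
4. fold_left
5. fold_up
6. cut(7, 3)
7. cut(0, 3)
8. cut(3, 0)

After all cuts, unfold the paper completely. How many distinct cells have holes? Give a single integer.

Answer: 96

Derivation:
Op 1 fold_right: fold axis v@16; visible region now rows[0,32) x cols[16,32) = 32x16
Op 2 fold_left: fold axis v@24; visible region now rows[0,32) x cols[16,24) = 32x8
Op 3 fold_up: fold axis h@16; visible region now rows[0,16) x cols[16,24) = 16x8
Op 4 fold_left: fold axis v@20; visible region now rows[0,16) x cols[16,20) = 16x4
Op 5 fold_up: fold axis h@8; visible region now rows[0,8) x cols[16,20) = 8x4
Op 6 cut(7, 3): punch at orig (7,19); cuts so far [(7, 19)]; region rows[0,8) x cols[16,20) = 8x4
Op 7 cut(0, 3): punch at orig (0,19); cuts so far [(0, 19), (7, 19)]; region rows[0,8) x cols[16,20) = 8x4
Op 8 cut(3, 0): punch at orig (3,16); cuts so far [(0, 19), (3, 16), (7, 19)]; region rows[0,8) x cols[16,20) = 8x4
Unfold 1 (reflect across h@8): 6 holes -> [(0, 19), (3, 16), (7, 19), (8, 19), (12, 16), (15, 19)]
Unfold 2 (reflect across v@20): 12 holes -> [(0, 19), (0, 20), (3, 16), (3, 23), (7, 19), (7, 20), (8, 19), (8, 20), (12, 16), (12, 23), (15, 19), (15, 20)]
Unfold 3 (reflect across h@16): 24 holes -> [(0, 19), (0, 20), (3, 16), (3, 23), (7, 19), (7, 20), (8, 19), (8, 20), (12, 16), (12, 23), (15, 19), (15, 20), (16, 19), (16, 20), (19, 16), (19, 23), (23, 19), (23, 20), (24, 19), (24, 20), (28, 16), (28, 23), (31, 19), (31, 20)]
Unfold 4 (reflect across v@24): 48 holes -> [(0, 19), (0, 20), (0, 27), (0, 28), (3, 16), (3, 23), (3, 24), (3, 31), (7, 19), (7, 20), (7, 27), (7, 28), (8, 19), (8, 20), (8, 27), (8, 28), (12, 16), (12, 23), (12, 24), (12, 31), (15, 19), (15, 20), (15, 27), (15, 28), (16, 19), (16, 20), (16, 27), (16, 28), (19, 16), (19, 23), (19, 24), (19, 31), (23, 19), (23, 20), (23, 27), (23, 28), (24, 19), (24, 20), (24, 27), (24, 28), (28, 16), (28, 23), (28, 24), (28, 31), (31, 19), (31, 20), (31, 27), (31, 28)]
Unfold 5 (reflect across v@16): 96 holes -> [(0, 3), (0, 4), (0, 11), (0, 12), (0, 19), (0, 20), (0, 27), (0, 28), (3, 0), (3, 7), (3, 8), (3, 15), (3, 16), (3, 23), (3, 24), (3, 31), (7, 3), (7, 4), (7, 11), (7, 12), (7, 19), (7, 20), (7, 27), (7, 28), (8, 3), (8, 4), (8, 11), (8, 12), (8, 19), (8, 20), (8, 27), (8, 28), (12, 0), (12, 7), (12, 8), (12, 15), (12, 16), (12, 23), (12, 24), (12, 31), (15, 3), (15, 4), (15, 11), (15, 12), (15, 19), (15, 20), (15, 27), (15, 28), (16, 3), (16, 4), (16, 11), (16, 12), (16, 19), (16, 20), (16, 27), (16, 28), (19, 0), (19, 7), (19, 8), (19, 15), (19, 16), (19, 23), (19, 24), (19, 31), (23, 3), (23, 4), (23, 11), (23, 12), (23, 19), (23, 20), (23, 27), (23, 28), (24, 3), (24, 4), (24, 11), (24, 12), (24, 19), (24, 20), (24, 27), (24, 28), (28, 0), (28, 7), (28, 8), (28, 15), (28, 16), (28, 23), (28, 24), (28, 31), (31, 3), (31, 4), (31, 11), (31, 12), (31, 19), (31, 20), (31, 27), (31, 28)]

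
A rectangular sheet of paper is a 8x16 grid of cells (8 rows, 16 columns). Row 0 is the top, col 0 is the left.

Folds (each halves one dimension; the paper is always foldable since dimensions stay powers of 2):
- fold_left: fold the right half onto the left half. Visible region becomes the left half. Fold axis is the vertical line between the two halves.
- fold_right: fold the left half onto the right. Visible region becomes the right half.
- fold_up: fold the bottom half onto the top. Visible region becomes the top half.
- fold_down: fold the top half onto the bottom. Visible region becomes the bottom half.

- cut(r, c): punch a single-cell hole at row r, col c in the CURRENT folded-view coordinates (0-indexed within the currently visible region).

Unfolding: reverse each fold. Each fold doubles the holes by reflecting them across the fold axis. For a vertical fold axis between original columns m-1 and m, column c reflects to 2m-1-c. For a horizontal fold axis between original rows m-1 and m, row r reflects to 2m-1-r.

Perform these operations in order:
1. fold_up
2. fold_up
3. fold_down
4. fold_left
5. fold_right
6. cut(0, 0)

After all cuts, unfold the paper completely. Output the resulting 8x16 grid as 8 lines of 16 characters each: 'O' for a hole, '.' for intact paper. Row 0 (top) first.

Answer: ...OO......OO...
...OO......OO...
...OO......OO...
...OO......OO...
...OO......OO...
...OO......OO...
...OO......OO...
...OO......OO...

Derivation:
Op 1 fold_up: fold axis h@4; visible region now rows[0,4) x cols[0,16) = 4x16
Op 2 fold_up: fold axis h@2; visible region now rows[0,2) x cols[0,16) = 2x16
Op 3 fold_down: fold axis h@1; visible region now rows[1,2) x cols[0,16) = 1x16
Op 4 fold_left: fold axis v@8; visible region now rows[1,2) x cols[0,8) = 1x8
Op 5 fold_right: fold axis v@4; visible region now rows[1,2) x cols[4,8) = 1x4
Op 6 cut(0, 0): punch at orig (1,4); cuts so far [(1, 4)]; region rows[1,2) x cols[4,8) = 1x4
Unfold 1 (reflect across v@4): 2 holes -> [(1, 3), (1, 4)]
Unfold 2 (reflect across v@8): 4 holes -> [(1, 3), (1, 4), (1, 11), (1, 12)]
Unfold 3 (reflect across h@1): 8 holes -> [(0, 3), (0, 4), (0, 11), (0, 12), (1, 3), (1, 4), (1, 11), (1, 12)]
Unfold 4 (reflect across h@2): 16 holes -> [(0, 3), (0, 4), (0, 11), (0, 12), (1, 3), (1, 4), (1, 11), (1, 12), (2, 3), (2, 4), (2, 11), (2, 12), (3, 3), (3, 4), (3, 11), (3, 12)]
Unfold 5 (reflect across h@4): 32 holes -> [(0, 3), (0, 4), (0, 11), (0, 12), (1, 3), (1, 4), (1, 11), (1, 12), (2, 3), (2, 4), (2, 11), (2, 12), (3, 3), (3, 4), (3, 11), (3, 12), (4, 3), (4, 4), (4, 11), (4, 12), (5, 3), (5, 4), (5, 11), (5, 12), (6, 3), (6, 4), (6, 11), (6, 12), (7, 3), (7, 4), (7, 11), (7, 12)]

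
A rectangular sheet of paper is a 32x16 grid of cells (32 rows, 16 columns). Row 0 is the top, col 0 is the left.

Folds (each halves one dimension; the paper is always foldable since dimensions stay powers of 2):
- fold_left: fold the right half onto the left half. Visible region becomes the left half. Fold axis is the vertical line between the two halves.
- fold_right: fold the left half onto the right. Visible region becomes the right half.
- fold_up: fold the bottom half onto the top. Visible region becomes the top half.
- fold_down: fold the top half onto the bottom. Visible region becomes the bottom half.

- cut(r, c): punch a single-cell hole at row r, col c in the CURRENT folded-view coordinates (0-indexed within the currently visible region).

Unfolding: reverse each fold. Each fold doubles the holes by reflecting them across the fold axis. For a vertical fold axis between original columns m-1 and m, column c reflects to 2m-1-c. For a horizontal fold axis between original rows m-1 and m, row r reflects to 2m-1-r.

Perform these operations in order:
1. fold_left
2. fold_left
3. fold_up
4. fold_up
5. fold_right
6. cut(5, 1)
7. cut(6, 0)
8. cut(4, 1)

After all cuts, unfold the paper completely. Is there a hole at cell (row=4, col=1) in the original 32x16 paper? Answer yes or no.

Op 1 fold_left: fold axis v@8; visible region now rows[0,32) x cols[0,8) = 32x8
Op 2 fold_left: fold axis v@4; visible region now rows[0,32) x cols[0,4) = 32x4
Op 3 fold_up: fold axis h@16; visible region now rows[0,16) x cols[0,4) = 16x4
Op 4 fold_up: fold axis h@8; visible region now rows[0,8) x cols[0,4) = 8x4
Op 5 fold_right: fold axis v@2; visible region now rows[0,8) x cols[2,4) = 8x2
Op 6 cut(5, 1): punch at orig (5,3); cuts so far [(5, 3)]; region rows[0,8) x cols[2,4) = 8x2
Op 7 cut(6, 0): punch at orig (6,2); cuts so far [(5, 3), (6, 2)]; region rows[0,8) x cols[2,4) = 8x2
Op 8 cut(4, 1): punch at orig (4,3); cuts so far [(4, 3), (5, 3), (6, 2)]; region rows[0,8) x cols[2,4) = 8x2
Unfold 1 (reflect across v@2): 6 holes -> [(4, 0), (4, 3), (5, 0), (5, 3), (6, 1), (6, 2)]
Unfold 2 (reflect across h@8): 12 holes -> [(4, 0), (4, 3), (5, 0), (5, 3), (6, 1), (6, 2), (9, 1), (9, 2), (10, 0), (10, 3), (11, 0), (11, 3)]
Unfold 3 (reflect across h@16): 24 holes -> [(4, 0), (4, 3), (5, 0), (5, 3), (6, 1), (6, 2), (9, 1), (9, 2), (10, 0), (10, 3), (11, 0), (11, 3), (20, 0), (20, 3), (21, 0), (21, 3), (22, 1), (22, 2), (25, 1), (25, 2), (26, 0), (26, 3), (27, 0), (27, 3)]
Unfold 4 (reflect across v@4): 48 holes -> [(4, 0), (4, 3), (4, 4), (4, 7), (5, 0), (5, 3), (5, 4), (5, 7), (6, 1), (6, 2), (6, 5), (6, 6), (9, 1), (9, 2), (9, 5), (9, 6), (10, 0), (10, 3), (10, 4), (10, 7), (11, 0), (11, 3), (11, 4), (11, 7), (20, 0), (20, 3), (20, 4), (20, 7), (21, 0), (21, 3), (21, 4), (21, 7), (22, 1), (22, 2), (22, 5), (22, 6), (25, 1), (25, 2), (25, 5), (25, 6), (26, 0), (26, 3), (26, 4), (26, 7), (27, 0), (27, 3), (27, 4), (27, 7)]
Unfold 5 (reflect across v@8): 96 holes -> [(4, 0), (4, 3), (4, 4), (4, 7), (4, 8), (4, 11), (4, 12), (4, 15), (5, 0), (5, 3), (5, 4), (5, 7), (5, 8), (5, 11), (5, 12), (5, 15), (6, 1), (6, 2), (6, 5), (6, 6), (6, 9), (6, 10), (6, 13), (6, 14), (9, 1), (9, 2), (9, 5), (9, 6), (9, 9), (9, 10), (9, 13), (9, 14), (10, 0), (10, 3), (10, 4), (10, 7), (10, 8), (10, 11), (10, 12), (10, 15), (11, 0), (11, 3), (11, 4), (11, 7), (11, 8), (11, 11), (11, 12), (11, 15), (20, 0), (20, 3), (20, 4), (20, 7), (20, 8), (20, 11), (20, 12), (20, 15), (21, 0), (21, 3), (21, 4), (21, 7), (21, 8), (21, 11), (21, 12), (21, 15), (22, 1), (22, 2), (22, 5), (22, 6), (22, 9), (22, 10), (22, 13), (22, 14), (25, 1), (25, 2), (25, 5), (25, 6), (25, 9), (25, 10), (25, 13), (25, 14), (26, 0), (26, 3), (26, 4), (26, 7), (26, 8), (26, 11), (26, 12), (26, 15), (27, 0), (27, 3), (27, 4), (27, 7), (27, 8), (27, 11), (27, 12), (27, 15)]
Holes: [(4, 0), (4, 3), (4, 4), (4, 7), (4, 8), (4, 11), (4, 12), (4, 15), (5, 0), (5, 3), (5, 4), (5, 7), (5, 8), (5, 11), (5, 12), (5, 15), (6, 1), (6, 2), (6, 5), (6, 6), (6, 9), (6, 10), (6, 13), (6, 14), (9, 1), (9, 2), (9, 5), (9, 6), (9, 9), (9, 10), (9, 13), (9, 14), (10, 0), (10, 3), (10, 4), (10, 7), (10, 8), (10, 11), (10, 12), (10, 15), (11, 0), (11, 3), (11, 4), (11, 7), (11, 8), (11, 11), (11, 12), (11, 15), (20, 0), (20, 3), (20, 4), (20, 7), (20, 8), (20, 11), (20, 12), (20, 15), (21, 0), (21, 3), (21, 4), (21, 7), (21, 8), (21, 11), (21, 12), (21, 15), (22, 1), (22, 2), (22, 5), (22, 6), (22, 9), (22, 10), (22, 13), (22, 14), (25, 1), (25, 2), (25, 5), (25, 6), (25, 9), (25, 10), (25, 13), (25, 14), (26, 0), (26, 3), (26, 4), (26, 7), (26, 8), (26, 11), (26, 12), (26, 15), (27, 0), (27, 3), (27, 4), (27, 7), (27, 8), (27, 11), (27, 12), (27, 15)]

Answer: no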